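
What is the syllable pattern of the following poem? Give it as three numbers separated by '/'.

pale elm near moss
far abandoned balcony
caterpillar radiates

Line 1: pale (1), elm (1), near (1), moss (1) → 4
Line 2: far (1), abandoned (3), balcony (3) → 7
Line 3: caterpillar (4), radiates (3) → 7

4/7/7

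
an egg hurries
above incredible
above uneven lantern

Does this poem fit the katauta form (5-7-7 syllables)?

No

Line 1: an(1) + egg(1) + hurries(2) = 4 (expected 5)
Line 2: above(2) + incredible(4) = 6 (expected 7)
Line 3: above(2) + uneven(3) + lantern(2) = 7 ✓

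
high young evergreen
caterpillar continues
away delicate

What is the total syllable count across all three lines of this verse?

17

Line 1: "high young evergreen": 1+1+3 = 5
Line 2: "caterpillar continues": 4+3 = 7
Line 3: "away delicate": 2+3 = 5
Total: 5 + 7 + 5 = 17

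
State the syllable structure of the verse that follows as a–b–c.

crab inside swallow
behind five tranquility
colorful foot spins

Line 1: crab (1), inside (2), swallow (2) → 5
Line 2: behind (2), five (1), tranquility (4) → 7
Line 3: colorful (3), foot (1), spins (1) → 5

5–7–5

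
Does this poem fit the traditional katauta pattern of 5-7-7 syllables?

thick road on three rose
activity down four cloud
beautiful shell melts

No

Line 1: thick(1) + road(1) + on(1) + three(1) + rose(1) = 5 ✓
Line 2: activity(4) + down(1) + four(1) + cloud(1) = 7 ✓
Line 3: beautiful(3) + shell(1) + melts(1) = 5 (expected 7)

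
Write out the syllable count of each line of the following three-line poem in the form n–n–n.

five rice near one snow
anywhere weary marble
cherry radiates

5–7–5

Line 1: "five rice near one snow": 1+1+1+1+1 = 5
Line 2: "anywhere weary marble": 3+2+2 = 7
Line 3: "cherry radiates": 2+3 = 5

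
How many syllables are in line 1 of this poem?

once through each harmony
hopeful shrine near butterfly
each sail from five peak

6

Line 1: once (1), through (1), each (1), harmony (3) → 6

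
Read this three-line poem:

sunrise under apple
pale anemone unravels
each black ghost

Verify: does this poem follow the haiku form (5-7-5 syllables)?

No

Line 1: sunrise(2) + under(2) + apple(2) = 6 (expected 5)
Line 2: pale(1) + anemone(4) + unravels(3) = 8 (expected 7)
Line 3: each(1) + black(1) + ghost(1) = 3 (expected 5)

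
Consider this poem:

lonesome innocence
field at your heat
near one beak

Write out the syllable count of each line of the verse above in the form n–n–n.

Line 1: lonesome (2), innocence (3) → 5
Line 2: field (1), at (1), your (1), heat (1) → 4
Line 3: near (1), one (1), beak (1) → 3

5–4–3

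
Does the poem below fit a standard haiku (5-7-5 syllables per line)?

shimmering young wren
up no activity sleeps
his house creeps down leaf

Yes

Line 1: shimmering (3), young (1), wren (1) → 5 ✓
Line 2: up (1), no (1), activity (4), sleeps (1) → 7 ✓
Line 3: his (1), house (1), creeps (1), down (1), leaf (1) → 5 ✓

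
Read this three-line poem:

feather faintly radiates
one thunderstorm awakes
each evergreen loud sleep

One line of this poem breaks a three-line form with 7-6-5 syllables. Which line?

Line 1: feather (2), faintly (2), radiates (3) → 7 ✓
Line 2: one (1), thunderstorm (3), awakes (2) → 6 ✓
Line 3: each (1), evergreen (3), loud (1), sleep (1) → 6 (expected 5)

The third line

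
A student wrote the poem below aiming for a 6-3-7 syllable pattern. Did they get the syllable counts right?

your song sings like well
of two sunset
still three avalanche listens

Line 1: your (1), song (1), sings (1), like (1), well (1) → 5 (expected 6)
Line 2: of (1), two (1), sunset (2) → 4 (expected 3)
Line 3: still (1), three (1), avalanche (3), listens (2) → 7 ✓

No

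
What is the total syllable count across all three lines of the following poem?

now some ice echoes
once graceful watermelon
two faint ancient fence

Line 1: "now some ice echoes": 1+1+1+2 = 5
Line 2: "once graceful watermelon": 1+2+4 = 7
Line 3: "two faint ancient fence": 1+1+2+1 = 5
Total: 5 + 7 + 5 = 17

17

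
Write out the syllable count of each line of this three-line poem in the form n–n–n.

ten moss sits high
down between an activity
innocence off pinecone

4–8–6

Line 1: ten (1), moss (1), sits (1), high (1) → 4
Line 2: down (1), between (2), an (1), activity (4) → 8
Line 3: innocence (3), off (1), pinecone (2) → 6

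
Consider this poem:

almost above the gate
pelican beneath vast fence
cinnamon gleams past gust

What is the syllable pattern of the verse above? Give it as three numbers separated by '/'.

6/7/6

Line 1: almost(2) + above(2) + the(1) + gate(1) = 6
Line 2: pelican(3) + beneath(2) + vast(1) + fence(1) = 7
Line 3: cinnamon(3) + gleams(1) + past(1) + gust(1) = 6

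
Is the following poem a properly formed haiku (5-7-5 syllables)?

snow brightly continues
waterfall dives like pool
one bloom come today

Line 1: snow (1), brightly (2), continues (3) → 6 (expected 5)
Line 2: waterfall (3), dives (1), like (1), pool (1) → 6 (expected 7)
Line 3: one (1), bloom (1), come (1), today (2) → 5 ✓

No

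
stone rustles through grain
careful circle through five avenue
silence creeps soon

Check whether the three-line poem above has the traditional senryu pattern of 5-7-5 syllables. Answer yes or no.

Line 1: stone(1) + rustles(2) + through(1) + grain(1) = 5 ✓
Line 2: careful(2) + circle(2) + through(1) + five(1) + avenue(3) = 9 (expected 7)
Line 3: silence(2) + creeps(1) + soon(1) = 4 (expected 5)

No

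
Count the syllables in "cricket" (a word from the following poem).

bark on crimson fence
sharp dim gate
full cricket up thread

"cricket" has 2 syllables.

2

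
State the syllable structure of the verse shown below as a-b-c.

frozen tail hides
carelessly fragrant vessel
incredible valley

4-7-6

Line 1: frozen (2), tail (1), hides (1) → 4
Line 2: carelessly (3), fragrant (2), vessel (2) → 7
Line 3: incredible (4), valley (2) → 6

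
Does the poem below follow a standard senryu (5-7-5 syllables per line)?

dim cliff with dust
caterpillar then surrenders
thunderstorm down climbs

Line 1: "dim cliff with dust": 1+1+1+1 = 4 (expected 5)
Line 2: "caterpillar then surrenders": 4+1+3 = 8 (expected 7)
Line 3: "thunderstorm down climbs": 3+1+1 = 5 ✓

No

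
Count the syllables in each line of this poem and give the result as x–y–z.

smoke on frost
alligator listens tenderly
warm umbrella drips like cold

3–9–7

Line 1: smoke(1) + on(1) + frost(1) = 3
Line 2: alligator(4) + listens(2) + tenderly(3) = 9
Line 3: warm(1) + umbrella(3) + drips(1) + like(1) + cold(1) = 7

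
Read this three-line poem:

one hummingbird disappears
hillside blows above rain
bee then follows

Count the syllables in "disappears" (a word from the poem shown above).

"disappears" has 3 syllables.

3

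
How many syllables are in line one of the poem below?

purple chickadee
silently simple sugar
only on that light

Line one: purple (2), chickadee (3) → 5

5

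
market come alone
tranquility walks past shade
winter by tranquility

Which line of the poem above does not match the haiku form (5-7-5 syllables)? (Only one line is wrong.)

Line 3

Line 1: "market come alone": 2+1+2 = 5 ✓
Line 2: "tranquility walks past shade": 4+1+1+1 = 7 ✓
Line 3: "winter by tranquility": 2+1+4 = 7 (expected 5)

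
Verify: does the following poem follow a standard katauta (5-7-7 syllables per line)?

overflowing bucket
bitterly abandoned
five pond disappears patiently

No

Line 1: overflowing(4) + bucket(2) = 6 (expected 5)
Line 2: bitterly(3) + abandoned(3) = 6 (expected 7)
Line 3: five(1) + pond(1) + disappears(3) + patiently(3) = 8 (expected 7)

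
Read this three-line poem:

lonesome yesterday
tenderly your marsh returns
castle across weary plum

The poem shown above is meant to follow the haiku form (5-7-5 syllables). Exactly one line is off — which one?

Line 1: lonesome(2) + yesterday(3) = 5 ✓
Line 2: tenderly(3) + your(1) + marsh(1) + returns(2) = 7 ✓
Line 3: castle(2) + across(2) + weary(2) + plum(1) = 7 (expected 5)

Line 3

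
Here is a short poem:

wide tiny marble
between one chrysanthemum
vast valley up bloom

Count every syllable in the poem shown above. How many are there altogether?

Line 1: wide(1) + tiny(2) + marble(2) = 5
Line 2: between(2) + one(1) + chrysanthemum(4) = 7
Line 3: vast(1) + valley(2) + up(1) + bloom(1) = 5
Total: 5 + 7 + 5 = 17

17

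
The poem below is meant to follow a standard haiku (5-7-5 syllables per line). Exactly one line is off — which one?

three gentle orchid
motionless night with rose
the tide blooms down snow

Line 1: three(1) + gentle(2) + orchid(2) = 5 ✓
Line 2: motionless(3) + night(1) + with(1) + rose(1) = 6 (expected 7)
Line 3: the(1) + tide(1) + blooms(1) + down(1) + snow(1) = 5 ✓

Line 2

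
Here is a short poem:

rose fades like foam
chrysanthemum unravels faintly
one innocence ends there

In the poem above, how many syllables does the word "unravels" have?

3

"unravels" has 3 syllables.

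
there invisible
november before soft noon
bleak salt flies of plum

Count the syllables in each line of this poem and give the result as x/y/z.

Line 1: "there invisible": 1+4 = 5
Line 2: "november before soft noon": 3+2+1+1 = 7
Line 3: "bleak salt flies of plum": 1+1+1+1+1 = 5

5/7/5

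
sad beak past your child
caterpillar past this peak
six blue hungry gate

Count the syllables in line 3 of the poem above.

5

Line 3: six (1), blue (1), hungry (2), gate (1) → 5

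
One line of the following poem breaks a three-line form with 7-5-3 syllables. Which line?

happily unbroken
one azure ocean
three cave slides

Line 1: happily(3) + unbroken(3) = 6 (expected 7)
Line 2: one(1) + azure(2) + ocean(2) = 5 ✓
Line 3: three(1) + cave(1) + slides(1) = 3 ✓

Line 1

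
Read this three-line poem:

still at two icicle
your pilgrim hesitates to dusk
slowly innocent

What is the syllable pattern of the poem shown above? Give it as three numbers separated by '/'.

Line 1: still (1), at (1), two (1), icicle (3) → 6
Line 2: your (1), pilgrim (2), hesitates (3), to (1), dusk (1) → 8
Line 3: slowly (2), innocent (3) → 5

6/8/5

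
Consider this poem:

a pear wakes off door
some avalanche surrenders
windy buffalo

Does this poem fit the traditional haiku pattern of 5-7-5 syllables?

Line 1: "a pear wakes off door": 1+1+1+1+1 = 5 ✓
Line 2: "some avalanche surrenders": 1+3+3 = 7 ✓
Line 3: "windy buffalo": 2+3 = 5 ✓

Yes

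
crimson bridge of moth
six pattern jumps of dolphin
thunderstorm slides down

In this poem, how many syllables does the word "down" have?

1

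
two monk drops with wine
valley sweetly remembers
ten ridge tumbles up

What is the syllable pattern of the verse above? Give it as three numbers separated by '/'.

Line 1: two (1), monk (1), drops (1), with (1), wine (1) → 5
Line 2: valley (2), sweetly (2), remembers (3) → 7
Line 3: ten (1), ridge (1), tumbles (2), up (1) → 5

5/7/5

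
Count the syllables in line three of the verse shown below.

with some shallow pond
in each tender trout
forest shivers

Line three: forest (2), shivers (2) → 4

4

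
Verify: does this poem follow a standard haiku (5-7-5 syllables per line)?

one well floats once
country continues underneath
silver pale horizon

Line 1: one(1) + well(1) + floats(1) + once(1) = 4 (expected 5)
Line 2: country(2) + continues(3) + underneath(3) = 8 (expected 7)
Line 3: silver(2) + pale(1) + horizon(3) = 6 (expected 5)

No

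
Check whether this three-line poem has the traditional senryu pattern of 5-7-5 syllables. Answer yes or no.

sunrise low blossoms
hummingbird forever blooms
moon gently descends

Line 1: sunrise(2) + low(1) + blossoms(2) = 5 ✓
Line 2: hummingbird(3) + forever(3) + blooms(1) = 7 ✓
Line 3: moon(1) + gently(2) + descends(2) = 5 ✓

Yes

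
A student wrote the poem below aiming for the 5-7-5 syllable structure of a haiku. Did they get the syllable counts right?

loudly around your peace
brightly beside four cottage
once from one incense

No

Line 1: loudly (2), around (2), your (1), peace (1) → 6 (expected 5)
Line 2: brightly (2), beside (2), four (1), cottage (2) → 7 ✓
Line 3: once (1), from (1), one (1), incense (2) → 5 ✓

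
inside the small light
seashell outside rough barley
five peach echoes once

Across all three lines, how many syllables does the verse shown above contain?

Line 1: inside(2) + the(1) + small(1) + light(1) = 5
Line 2: seashell(2) + outside(2) + rough(1) + barley(2) = 7
Line 3: five(1) + peach(1) + echoes(2) + once(1) = 5
Total: 5 + 7 + 5 = 17

17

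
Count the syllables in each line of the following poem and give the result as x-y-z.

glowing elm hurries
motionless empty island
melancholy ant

5-7-5

Line 1: glowing(2) + elm(1) + hurries(2) = 5
Line 2: motionless(3) + empty(2) + island(2) = 7
Line 3: melancholy(4) + ant(1) = 5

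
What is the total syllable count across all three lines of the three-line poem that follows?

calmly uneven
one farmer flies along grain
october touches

Line 1: "calmly uneven": 2+3 = 5
Line 2: "one farmer flies along grain": 1+2+1+2+1 = 7
Line 3: "october touches": 3+2 = 5
Total: 5 + 7 + 5 = 17

17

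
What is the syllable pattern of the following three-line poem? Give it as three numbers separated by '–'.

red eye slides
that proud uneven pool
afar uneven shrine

Line 1: red (1), eye (1), slides (1) → 3
Line 2: that (1), proud (1), uneven (3), pool (1) → 6
Line 3: afar (2), uneven (3), shrine (1) → 6

3–6–6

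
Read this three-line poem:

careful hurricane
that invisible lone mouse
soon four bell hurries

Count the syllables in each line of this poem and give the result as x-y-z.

Line 1: careful(2) + hurricane(3) = 5
Line 2: that(1) + invisible(4) + lone(1) + mouse(1) = 7
Line 3: soon(1) + four(1) + bell(1) + hurries(2) = 5

5-7-5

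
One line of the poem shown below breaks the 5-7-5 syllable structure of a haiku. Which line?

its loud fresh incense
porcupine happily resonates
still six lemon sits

Line 1: "its loud fresh incense": 1+1+1+2 = 5 ✓
Line 2: "porcupine happily resonates": 3+3+3 = 9 (expected 7)
Line 3: "still six lemon sits": 1+1+2+1 = 5 ✓

The second line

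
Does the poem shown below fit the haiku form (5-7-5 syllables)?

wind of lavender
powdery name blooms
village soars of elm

Line 1: "wind of lavender": 1+1+3 = 5 ✓
Line 2: "powdery name blooms": 3+1+1 = 5 (expected 7)
Line 3: "village soars of elm": 2+1+1+1 = 5 ✓

No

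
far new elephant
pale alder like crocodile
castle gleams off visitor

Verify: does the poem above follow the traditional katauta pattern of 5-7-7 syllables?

Yes

Line 1: "far new elephant": 1+1+3 = 5 ✓
Line 2: "pale alder like crocodile": 1+2+1+3 = 7 ✓
Line 3: "castle gleams off visitor": 2+1+1+3 = 7 ✓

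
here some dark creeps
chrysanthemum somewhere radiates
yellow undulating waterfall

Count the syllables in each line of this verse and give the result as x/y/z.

Line 1: "here some dark creeps": 1+1+1+1 = 4
Line 2: "chrysanthemum somewhere radiates": 4+2+3 = 9
Line 3: "yellow undulating waterfall": 2+4+3 = 9

4/9/9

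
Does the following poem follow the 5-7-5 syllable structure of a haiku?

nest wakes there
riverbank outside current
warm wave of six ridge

Line 1: nest(1) + wakes(1) + there(1) = 3 (expected 5)
Line 2: riverbank(3) + outside(2) + current(2) = 7 ✓
Line 3: warm(1) + wave(1) + of(1) + six(1) + ridge(1) = 5 ✓

No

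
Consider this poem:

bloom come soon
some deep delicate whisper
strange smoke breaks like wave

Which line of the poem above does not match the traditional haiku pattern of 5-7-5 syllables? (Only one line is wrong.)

Line 1

Line 1: bloom(1) + come(1) + soon(1) = 3 (expected 5)
Line 2: some(1) + deep(1) + delicate(3) + whisper(2) = 7 ✓
Line 3: strange(1) + smoke(1) + breaks(1) + like(1) + wave(1) = 5 ✓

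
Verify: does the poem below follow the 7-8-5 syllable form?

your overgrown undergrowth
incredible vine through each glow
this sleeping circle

Line 1: your(1) + overgrown(3) + undergrowth(3) = 7 ✓
Line 2: incredible(4) + vine(1) + through(1) + each(1) + glow(1) = 8 ✓
Line 3: this(1) + sleeping(2) + circle(2) = 5 ✓

Yes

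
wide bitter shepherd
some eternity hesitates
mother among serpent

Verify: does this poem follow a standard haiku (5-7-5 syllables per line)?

Line 1: wide(1) + bitter(2) + shepherd(2) = 5 ✓
Line 2: some(1) + eternity(4) + hesitates(3) = 8 (expected 7)
Line 3: mother(2) + among(2) + serpent(2) = 6 (expected 5)

No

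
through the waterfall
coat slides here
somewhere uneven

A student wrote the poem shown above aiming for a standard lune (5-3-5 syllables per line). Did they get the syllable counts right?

Yes

Line 1: "through the waterfall": 1+1+3 = 5 ✓
Line 2: "coat slides here": 1+1+1 = 3 ✓
Line 3: "somewhere uneven": 2+3 = 5 ✓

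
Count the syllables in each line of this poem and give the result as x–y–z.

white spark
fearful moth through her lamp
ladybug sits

Line 1: "white spark": 1+1 = 2
Line 2: "fearful moth through her lamp": 2+1+1+1+1 = 6
Line 3: "ladybug sits": 3+1 = 4

2–6–4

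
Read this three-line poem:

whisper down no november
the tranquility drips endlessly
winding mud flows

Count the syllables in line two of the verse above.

Line two: "the tranquility drips endlessly": 1+4+1+3 = 9

9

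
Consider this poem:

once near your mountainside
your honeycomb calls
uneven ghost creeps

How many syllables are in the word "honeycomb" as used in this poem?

"honeycomb" has 3 syllables.

3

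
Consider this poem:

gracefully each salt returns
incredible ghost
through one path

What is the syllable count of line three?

Line three: through (1), one (1), path (1) → 3

3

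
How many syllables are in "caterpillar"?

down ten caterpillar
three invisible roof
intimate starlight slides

4

"caterpillar" has 4 syllables.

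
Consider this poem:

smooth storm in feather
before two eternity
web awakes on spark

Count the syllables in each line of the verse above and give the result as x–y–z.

Line 1: "smooth storm in feather": 1+1+1+2 = 5
Line 2: "before two eternity": 2+1+4 = 7
Line 3: "web awakes on spark": 1+2+1+1 = 5

5–7–5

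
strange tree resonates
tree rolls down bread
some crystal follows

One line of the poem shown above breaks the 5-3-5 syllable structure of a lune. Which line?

The second line

Line 1: "strange tree resonates": 1+1+3 = 5 ✓
Line 2: "tree rolls down bread": 1+1+1+1 = 4 (expected 3)
Line 3: "some crystal follows": 1+2+2 = 5 ✓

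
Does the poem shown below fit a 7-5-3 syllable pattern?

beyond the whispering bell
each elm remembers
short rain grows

Yes

Line 1: beyond (2), the (1), whispering (3), bell (1) → 7 ✓
Line 2: each (1), elm (1), remembers (3) → 5 ✓
Line 3: short (1), rain (1), grows (1) → 3 ✓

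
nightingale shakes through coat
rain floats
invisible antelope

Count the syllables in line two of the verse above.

Line two: "rain floats": 1+1 = 2

2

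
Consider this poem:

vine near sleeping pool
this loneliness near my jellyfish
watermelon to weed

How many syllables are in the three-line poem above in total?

20

Line 1: vine (1), near (1), sleeping (2), pool (1) → 5
Line 2: this (1), loneliness (3), near (1), my (1), jellyfish (3) → 9
Line 3: watermelon (4), to (1), weed (1) → 6
Total: 5 + 9 + 6 = 20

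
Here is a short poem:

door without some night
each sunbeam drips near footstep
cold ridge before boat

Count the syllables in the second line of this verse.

7

The second line: each(1) + sunbeam(2) + drips(1) + near(1) + footstep(2) = 7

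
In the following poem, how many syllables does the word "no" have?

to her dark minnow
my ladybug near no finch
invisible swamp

1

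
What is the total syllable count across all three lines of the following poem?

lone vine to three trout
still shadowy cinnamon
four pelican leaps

Line 1: lone(1) + vine(1) + to(1) + three(1) + trout(1) = 5
Line 2: still(1) + shadowy(3) + cinnamon(3) = 7
Line 3: four(1) + pelican(3) + leaps(1) = 5
Total: 5 + 7 + 5 = 17

17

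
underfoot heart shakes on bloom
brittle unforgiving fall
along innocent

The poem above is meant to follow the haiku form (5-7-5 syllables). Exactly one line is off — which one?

The first line

Line 1: "underfoot heart shakes on bloom": 3+1+1+1+1 = 7 (expected 5)
Line 2: "brittle unforgiving fall": 2+4+1 = 7 ✓
Line 3: "along innocent": 2+3 = 5 ✓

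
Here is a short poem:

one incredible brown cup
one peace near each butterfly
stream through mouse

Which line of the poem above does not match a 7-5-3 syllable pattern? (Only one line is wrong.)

Line 1: one (1), incredible (4), brown (1), cup (1) → 7 ✓
Line 2: one (1), peace (1), near (1), each (1), butterfly (3) → 7 (expected 5)
Line 3: stream (1), through (1), mouse (1) → 3 ✓

The second line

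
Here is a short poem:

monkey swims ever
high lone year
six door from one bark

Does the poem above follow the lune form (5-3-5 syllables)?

Yes

Line 1: monkey (2), swims (1), ever (2) → 5 ✓
Line 2: high (1), lone (1), year (1) → 3 ✓
Line 3: six (1), door (1), from (1), one (1), bark (1) → 5 ✓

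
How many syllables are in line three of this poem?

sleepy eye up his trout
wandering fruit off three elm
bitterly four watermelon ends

Line three: "bitterly four watermelon ends": 3+1+4+1 = 9

9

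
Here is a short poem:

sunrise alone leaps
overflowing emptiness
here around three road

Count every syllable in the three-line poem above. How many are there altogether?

Line 1: sunrise(2) + alone(2) + leaps(1) = 5
Line 2: overflowing(4) + emptiness(3) = 7
Line 3: here(1) + around(2) + three(1) + road(1) = 5
Total: 5 + 7 + 5 = 17

17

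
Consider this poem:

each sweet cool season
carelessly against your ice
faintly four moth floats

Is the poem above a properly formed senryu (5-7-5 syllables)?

Yes

Line 1: each(1) + sweet(1) + cool(1) + season(2) = 5 ✓
Line 2: carelessly(3) + against(2) + your(1) + ice(1) = 7 ✓
Line 3: faintly(2) + four(1) + moth(1) + floats(1) = 5 ✓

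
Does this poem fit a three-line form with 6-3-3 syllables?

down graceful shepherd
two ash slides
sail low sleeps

No

Line 1: down (1), graceful (2), shepherd (2) → 5 (expected 6)
Line 2: two (1), ash (1), slides (1) → 3 ✓
Line 3: sail (1), low (1), sleeps (1) → 3 ✓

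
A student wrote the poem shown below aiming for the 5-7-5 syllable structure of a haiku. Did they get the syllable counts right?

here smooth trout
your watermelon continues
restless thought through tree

No

Line 1: "here smooth trout": 1+1+1 = 3 (expected 5)
Line 2: "your watermelon continues": 1+4+3 = 8 (expected 7)
Line 3: "restless thought through tree": 2+1+1+1 = 5 ✓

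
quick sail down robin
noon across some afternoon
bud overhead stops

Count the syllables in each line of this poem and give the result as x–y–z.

Line 1: quick(1) + sail(1) + down(1) + robin(2) = 5
Line 2: noon(1) + across(2) + some(1) + afternoon(3) = 7
Line 3: bud(1) + overhead(3) + stops(1) = 5

5–7–5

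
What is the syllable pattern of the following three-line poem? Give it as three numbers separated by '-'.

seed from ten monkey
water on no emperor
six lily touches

Line 1: seed (1), from (1), ten (1), monkey (2) → 5
Line 2: water (2), on (1), no (1), emperor (3) → 7
Line 3: six (1), lily (2), touches (2) → 5

5-7-5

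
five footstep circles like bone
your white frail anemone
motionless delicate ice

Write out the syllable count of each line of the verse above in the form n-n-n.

Line 1: five(1) + footstep(2) + circles(2) + like(1) + bone(1) = 7
Line 2: your(1) + white(1) + frail(1) + anemone(4) = 7
Line 3: motionless(3) + delicate(3) + ice(1) = 7

7-7-7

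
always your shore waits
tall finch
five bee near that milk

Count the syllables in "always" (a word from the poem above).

2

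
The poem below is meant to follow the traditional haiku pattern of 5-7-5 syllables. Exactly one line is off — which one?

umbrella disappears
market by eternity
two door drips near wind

Line 1: "umbrella disappears": 3+3 = 6 (expected 5)
Line 2: "market by eternity": 2+1+4 = 7 ✓
Line 3: "two door drips near wind": 1+1+1+1+1 = 5 ✓

The first line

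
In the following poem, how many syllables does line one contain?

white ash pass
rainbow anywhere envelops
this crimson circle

Line one: white(1) + ash(1) + pass(1) = 3

3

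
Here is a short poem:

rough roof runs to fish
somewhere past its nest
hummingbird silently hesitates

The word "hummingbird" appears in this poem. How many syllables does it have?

"hummingbird" has 3 syllables.

3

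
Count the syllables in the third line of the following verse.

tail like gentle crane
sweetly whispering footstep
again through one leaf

5

The third line: again (2), through (1), one (1), leaf (1) → 5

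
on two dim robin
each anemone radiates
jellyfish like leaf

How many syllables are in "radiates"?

"radiates" has 3 syllables.

3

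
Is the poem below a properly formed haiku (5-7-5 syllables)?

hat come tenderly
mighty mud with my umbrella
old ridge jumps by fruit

Line 1: hat(1) + come(1) + tenderly(3) = 5 ✓
Line 2: mighty(2) + mud(1) + with(1) + my(1) + umbrella(3) = 8 (expected 7)
Line 3: old(1) + ridge(1) + jumps(1) + by(1) + fruit(1) = 5 ✓

No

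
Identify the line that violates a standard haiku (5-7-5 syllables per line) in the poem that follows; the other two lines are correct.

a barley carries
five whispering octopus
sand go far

The third line

Line 1: a (1), barley (2), carries (2) → 5 ✓
Line 2: five (1), whispering (3), octopus (3) → 7 ✓
Line 3: sand (1), go (1), far (1) → 3 (expected 5)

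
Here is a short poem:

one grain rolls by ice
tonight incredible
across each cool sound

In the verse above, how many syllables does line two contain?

6

Line two: tonight(2) + incredible(4) = 6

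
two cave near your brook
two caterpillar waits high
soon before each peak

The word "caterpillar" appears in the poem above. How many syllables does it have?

4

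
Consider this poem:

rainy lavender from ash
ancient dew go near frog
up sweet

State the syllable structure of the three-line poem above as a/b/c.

7/6/2

Line 1: "rainy lavender from ash": 2+3+1+1 = 7
Line 2: "ancient dew go near frog": 2+1+1+1+1 = 6
Line 3: "up sweet": 1+1 = 2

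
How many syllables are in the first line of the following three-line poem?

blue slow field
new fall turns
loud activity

3

The first line: blue(1) + slow(1) + field(1) = 3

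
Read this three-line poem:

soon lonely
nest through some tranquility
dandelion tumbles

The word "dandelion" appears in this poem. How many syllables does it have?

4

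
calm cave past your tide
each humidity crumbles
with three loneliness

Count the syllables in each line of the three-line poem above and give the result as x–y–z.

5–7–5

Line 1: "calm cave past your tide": 1+1+1+1+1 = 5
Line 2: "each humidity crumbles": 1+4+2 = 7
Line 3: "with three loneliness": 1+1+3 = 5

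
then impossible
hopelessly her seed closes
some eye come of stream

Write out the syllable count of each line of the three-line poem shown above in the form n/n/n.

Line 1: "then impossible": 1+4 = 5
Line 2: "hopelessly her seed closes": 3+1+1+2 = 7
Line 3: "some eye come of stream": 1+1+1+1+1 = 5

5/7/5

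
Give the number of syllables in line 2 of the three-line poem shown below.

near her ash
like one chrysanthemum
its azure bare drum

6

Line 2: like(1) + one(1) + chrysanthemum(4) = 6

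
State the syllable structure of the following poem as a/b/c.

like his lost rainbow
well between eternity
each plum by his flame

5/7/5

Line 1: like(1) + his(1) + lost(1) + rainbow(2) = 5
Line 2: well(1) + between(2) + eternity(4) = 7
Line 3: each(1) + plum(1) + by(1) + his(1) + flame(1) = 5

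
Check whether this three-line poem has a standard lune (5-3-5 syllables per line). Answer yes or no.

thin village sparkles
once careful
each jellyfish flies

Line 1: "thin village sparkles": 1+2+2 = 5 ✓
Line 2: "once careful": 1+2 = 3 ✓
Line 3: "each jellyfish flies": 1+3+1 = 5 ✓

Yes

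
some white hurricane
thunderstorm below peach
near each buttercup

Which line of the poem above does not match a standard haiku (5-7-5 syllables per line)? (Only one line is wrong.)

Line 1: some(1) + white(1) + hurricane(3) = 5 ✓
Line 2: thunderstorm(3) + below(2) + peach(1) = 6 (expected 7)
Line 3: near(1) + each(1) + buttercup(3) = 5 ✓

Line 2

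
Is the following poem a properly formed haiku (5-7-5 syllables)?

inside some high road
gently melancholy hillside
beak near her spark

No

Line 1: inside(2) + some(1) + high(1) + road(1) = 5 ✓
Line 2: gently(2) + melancholy(4) + hillside(2) = 8 (expected 7)
Line 3: beak(1) + near(1) + her(1) + spark(1) = 4 (expected 5)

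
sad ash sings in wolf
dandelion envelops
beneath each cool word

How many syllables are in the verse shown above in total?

Line 1: sad(1) + ash(1) + sings(1) + in(1) + wolf(1) = 5
Line 2: dandelion(4) + envelops(3) = 7
Line 3: beneath(2) + each(1) + cool(1) + word(1) = 5
Total: 5 + 7 + 5 = 17

17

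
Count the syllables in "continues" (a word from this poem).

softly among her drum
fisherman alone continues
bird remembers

3

"continues" has 3 syllables.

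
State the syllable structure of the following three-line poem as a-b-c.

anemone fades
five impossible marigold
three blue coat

5-8-3

Line 1: "anemone fades": 4+1 = 5
Line 2: "five impossible marigold": 1+4+3 = 8
Line 3: "three blue coat": 1+1+1 = 3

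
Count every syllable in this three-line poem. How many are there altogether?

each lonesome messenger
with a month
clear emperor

Line 1: each(1) + lonesome(2) + messenger(3) = 6
Line 2: with(1) + a(1) + month(1) = 3
Line 3: clear(1) + emperor(3) = 4
Total: 6 + 3 + 4 = 13

13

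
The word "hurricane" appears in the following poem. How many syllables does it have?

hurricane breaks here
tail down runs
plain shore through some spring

3

"hurricane" has 3 syllables.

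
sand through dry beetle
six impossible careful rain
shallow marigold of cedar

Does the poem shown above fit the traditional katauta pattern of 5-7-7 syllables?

No

Line 1: sand(1) + through(1) + dry(1) + beetle(2) = 5 ✓
Line 2: six(1) + impossible(4) + careful(2) + rain(1) = 8 (expected 7)
Line 3: shallow(2) + marigold(3) + of(1) + cedar(2) = 8 (expected 7)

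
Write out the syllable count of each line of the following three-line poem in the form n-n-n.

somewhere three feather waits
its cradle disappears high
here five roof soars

6-7-4

Line 1: "somewhere three feather waits": 2+1+2+1 = 6
Line 2: "its cradle disappears high": 1+2+3+1 = 7
Line 3: "here five roof soars": 1+1+1+1 = 4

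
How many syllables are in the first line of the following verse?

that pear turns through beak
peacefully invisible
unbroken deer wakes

The first line: that (1), pear (1), turns (1), through (1), beak (1) → 5

5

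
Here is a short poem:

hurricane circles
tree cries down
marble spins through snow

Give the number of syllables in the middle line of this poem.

The middle line: tree (1), cries (1), down (1) → 3

3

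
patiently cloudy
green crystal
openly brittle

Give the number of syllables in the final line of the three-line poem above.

5

The final line: "openly brittle": 3+2 = 5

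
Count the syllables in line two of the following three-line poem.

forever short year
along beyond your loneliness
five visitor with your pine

Line two: along (2), beyond (2), your (1), loneliness (3) → 8

8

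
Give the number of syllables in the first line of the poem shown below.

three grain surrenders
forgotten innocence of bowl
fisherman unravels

5

The first line: three(1) + grain(1) + surrenders(3) = 5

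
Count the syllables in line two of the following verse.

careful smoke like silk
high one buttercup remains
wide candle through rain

7

Line two: high (1), one (1), buttercup (3), remains (2) → 7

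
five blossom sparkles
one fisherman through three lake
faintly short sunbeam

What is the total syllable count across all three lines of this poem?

17

Line 1: five(1) + blossom(2) + sparkles(2) = 5
Line 2: one(1) + fisherman(3) + through(1) + three(1) + lake(1) = 7
Line 3: faintly(2) + short(1) + sunbeam(2) = 5
Total: 5 + 7 + 5 = 17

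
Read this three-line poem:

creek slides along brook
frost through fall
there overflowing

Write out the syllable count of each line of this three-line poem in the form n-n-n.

5-3-5

Line 1: creek (1), slides (1), along (2), brook (1) → 5
Line 2: frost (1), through (1), fall (1) → 3
Line 3: there (1), overflowing (4) → 5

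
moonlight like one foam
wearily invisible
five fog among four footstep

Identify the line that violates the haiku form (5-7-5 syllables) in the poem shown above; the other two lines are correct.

Line 1: "moonlight like one foam": 2+1+1+1 = 5 ✓
Line 2: "wearily invisible": 3+4 = 7 ✓
Line 3: "five fog among four footstep": 1+1+2+1+2 = 7 (expected 5)

Line 3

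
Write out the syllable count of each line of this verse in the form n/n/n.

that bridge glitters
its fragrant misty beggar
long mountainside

4/7/4

Line 1: "that bridge glitters": 1+1+2 = 4
Line 2: "its fragrant misty beggar": 1+2+2+2 = 7
Line 3: "long mountainside": 1+3 = 4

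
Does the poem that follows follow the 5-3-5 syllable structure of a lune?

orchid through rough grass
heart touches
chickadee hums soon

Yes

Line 1: orchid (2), through (1), rough (1), grass (1) → 5 ✓
Line 2: heart (1), touches (2) → 3 ✓
Line 3: chickadee (3), hums (1), soon (1) → 5 ✓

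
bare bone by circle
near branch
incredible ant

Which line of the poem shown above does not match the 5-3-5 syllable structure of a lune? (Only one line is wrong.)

Line 1: "bare bone by circle": 1+1+1+2 = 5 ✓
Line 2: "near branch": 1+1 = 2 (expected 3)
Line 3: "incredible ant": 4+1 = 5 ✓

Line 2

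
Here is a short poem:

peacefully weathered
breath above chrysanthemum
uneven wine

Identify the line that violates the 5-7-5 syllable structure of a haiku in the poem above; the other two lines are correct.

Line 1: "peacefully weathered": 3+2 = 5 ✓
Line 2: "breath above chrysanthemum": 1+2+4 = 7 ✓
Line 3: "uneven wine": 3+1 = 4 (expected 5)

The third line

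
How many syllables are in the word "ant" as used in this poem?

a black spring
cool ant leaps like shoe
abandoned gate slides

1

"ant" has 1 syllable.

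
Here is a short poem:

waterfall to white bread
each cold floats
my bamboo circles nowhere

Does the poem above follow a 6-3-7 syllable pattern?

Line 1: "waterfall to white bread": 3+1+1+1 = 6 ✓
Line 2: "each cold floats": 1+1+1 = 3 ✓
Line 3: "my bamboo circles nowhere": 1+2+2+2 = 7 ✓

Yes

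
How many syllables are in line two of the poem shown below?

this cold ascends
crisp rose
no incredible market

2

Line two: crisp (1), rose (1) → 2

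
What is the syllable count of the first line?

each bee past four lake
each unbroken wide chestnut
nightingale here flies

The first line: each(1) + bee(1) + past(1) + four(1) + lake(1) = 5

5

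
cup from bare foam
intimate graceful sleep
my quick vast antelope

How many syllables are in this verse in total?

Line 1: cup (1), from (1), bare (1), foam (1) → 4
Line 2: intimate (3), graceful (2), sleep (1) → 6
Line 3: my (1), quick (1), vast (1), antelope (3) → 6
Total: 4 + 6 + 6 = 16

16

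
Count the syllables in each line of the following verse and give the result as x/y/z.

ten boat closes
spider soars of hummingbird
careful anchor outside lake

Line 1: "ten boat closes": 1+1+2 = 4
Line 2: "spider soars of hummingbird": 2+1+1+3 = 7
Line 3: "careful anchor outside lake": 2+2+2+1 = 7

4/7/7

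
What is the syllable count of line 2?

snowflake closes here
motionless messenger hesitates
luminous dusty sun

Line 2: "motionless messenger hesitates": 3+3+3 = 9

9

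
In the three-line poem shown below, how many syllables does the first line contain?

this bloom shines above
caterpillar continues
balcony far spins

The first line: this (1), bloom (1), shines (1), above (2) → 5

5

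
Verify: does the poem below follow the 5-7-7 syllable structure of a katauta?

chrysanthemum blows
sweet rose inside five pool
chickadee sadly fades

Line 1: "chrysanthemum blows": 4+1 = 5 ✓
Line 2: "sweet rose inside five pool": 1+1+2+1+1 = 6 (expected 7)
Line 3: "chickadee sadly fades": 3+2+1 = 6 (expected 7)

No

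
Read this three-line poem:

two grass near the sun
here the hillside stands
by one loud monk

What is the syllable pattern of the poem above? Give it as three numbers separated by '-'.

Line 1: two(1) + grass(1) + near(1) + the(1) + sun(1) = 5
Line 2: here(1) + the(1) + hillside(2) + stands(1) = 5
Line 3: by(1) + one(1) + loud(1) + monk(1) = 4

5-5-4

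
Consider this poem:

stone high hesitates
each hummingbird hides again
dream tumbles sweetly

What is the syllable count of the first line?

5

The first line: "stone high hesitates": 1+1+3 = 5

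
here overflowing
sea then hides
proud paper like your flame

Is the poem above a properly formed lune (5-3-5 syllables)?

Line 1: "here overflowing": 1+4 = 5 ✓
Line 2: "sea then hides": 1+1+1 = 3 ✓
Line 3: "proud paper like your flame": 1+2+1+1+1 = 6 (expected 5)

No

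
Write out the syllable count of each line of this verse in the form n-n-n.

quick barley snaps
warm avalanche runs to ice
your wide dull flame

4-7-4

Line 1: quick (1), barley (2), snaps (1) → 4
Line 2: warm (1), avalanche (3), runs (1), to (1), ice (1) → 7
Line 3: your (1), wide (1), dull (1), flame (1) → 4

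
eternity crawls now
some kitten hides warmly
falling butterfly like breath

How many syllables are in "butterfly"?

"butterfly" has 3 syllables.

3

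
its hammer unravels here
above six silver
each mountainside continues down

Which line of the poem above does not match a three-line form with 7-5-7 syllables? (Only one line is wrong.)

The third line

Line 1: "its hammer unravels here": 1+2+3+1 = 7 ✓
Line 2: "above six silver": 2+1+2 = 5 ✓
Line 3: "each mountainside continues down": 1+3+3+1 = 8 (expected 7)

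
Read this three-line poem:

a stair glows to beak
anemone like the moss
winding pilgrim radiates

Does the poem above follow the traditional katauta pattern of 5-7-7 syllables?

Line 1: a (1), stair (1), glows (1), to (1), beak (1) → 5 ✓
Line 2: anemone (4), like (1), the (1), moss (1) → 7 ✓
Line 3: winding (2), pilgrim (2), radiates (3) → 7 ✓

Yes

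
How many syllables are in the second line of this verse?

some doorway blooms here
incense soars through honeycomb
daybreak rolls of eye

7

The second line: "incense soars through honeycomb": 2+1+1+3 = 7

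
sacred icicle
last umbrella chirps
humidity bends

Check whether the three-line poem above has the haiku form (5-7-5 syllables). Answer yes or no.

Line 1: "sacred icicle": 2+3 = 5 ✓
Line 2: "last umbrella chirps": 1+3+1 = 5 (expected 7)
Line 3: "humidity bends": 4+1 = 5 ✓

No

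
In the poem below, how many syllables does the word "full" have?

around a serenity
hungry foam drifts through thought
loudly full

1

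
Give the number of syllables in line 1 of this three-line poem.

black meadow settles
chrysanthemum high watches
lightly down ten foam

Line 1: black (1), meadow (2), settles (2) → 5

5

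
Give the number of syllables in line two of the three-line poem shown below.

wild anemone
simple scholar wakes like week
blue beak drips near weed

7

Line two: simple(2) + scholar(2) + wakes(1) + like(1) + week(1) = 7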